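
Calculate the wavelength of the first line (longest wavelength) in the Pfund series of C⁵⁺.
207.10571 nm

The longest wavelength corresponds to the smallest energy transition in the series.
The Pfund series has all transitions ending at n_f = 5.

For C⁵⁺ (Z = 6), the first line (α-line) is the jump from n = 6 to n = 5:
E_6 = -13.6057 × 6² / 6² = -13.605700000 eV
E_5 = -13.6057 × 6² / 5² = -19.592208000 eV
ΔE = E_6 - E_5 = 5.986508000 eV

λ = hc/E = 1239.84 eV·nm / 5.986508000 eV
λ = 207.10571 nm

This is the α-line of the Pfund series in C⁵⁺.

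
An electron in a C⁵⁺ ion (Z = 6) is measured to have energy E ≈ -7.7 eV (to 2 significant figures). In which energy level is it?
n = 8

The exact energy levels follow E_n = -13.6057 Z² / n² eV with Z = 6.

The measured value (-7.7 eV) is reported to only 2 significant figures, so we must test candidate n values and see which one matches to that precision.

Candidate energies:
  n = 6:  E = -13.6057 × 6² / 6² = -13.60570 eV
  n = 7:  E = -13.6057 × 6² / 7² = -9.99602 eV
  n = 8:  E = -13.6057 × 6² / 8² = -7.65321 eV  ← matches
  n = 9:  E = -13.6057 × 6² / 9² = -6.04698 eV
  n = 10:  E = -13.6057 × 6² / 10² = -4.89805 eV

Checking against the measurement of -7.7 eV (2 sig figs), only n = 8 agrees:
E_8 = -7.65321 eV, which rounds to -7.7 eV ✓

Therefore n = 8.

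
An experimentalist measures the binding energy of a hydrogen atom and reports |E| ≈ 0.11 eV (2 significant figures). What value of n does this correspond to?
n = 11

The exact energy levels follow E_n = -13.6057 eV / n².

The measured value (-0.11 eV) is reported to only 2 significant figures, so we must test candidate n values and see which one matches to that precision.

Candidate energies:
  n = 9:  E = -13.6057/9² = -0.167972 eV
  n = 10:  E = -13.6057/10² = -0.136057 eV
  n = 11:  E = -13.6057/11² = -0.112444 eV  ← matches
  n = 12:  E = -13.6057/12² = -0.094484 eV
  n = 13:  E = -13.6057/13² = -0.080507 eV

Checking against the measurement of -0.11 eV (2 sig figs), only n = 11 agrees:
E_11 = -0.112444 eV, which rounds to -0.11 eV ✓

Therefore n = 11.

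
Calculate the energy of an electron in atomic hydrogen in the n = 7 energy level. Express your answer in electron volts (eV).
-0.27767 eV

The energy levels of a hydrogen-like atom are given by:
E_n = -13.6057 eV / n²

For n = 7:
E_7 = -13.6057 eV / 7²
E_7 = -13.6057 eV / 49
E_7 = -0.27767 eV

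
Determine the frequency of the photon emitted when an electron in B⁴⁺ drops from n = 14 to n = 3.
8.719e+15 Hz

First, find the transition energy:
E_14 = -13.6057 × 5² / 14² = -1.73542 eV
E_3 = -13.6057 × 5² / 3² = -37.79361 eV
|ΔE| = |E_3 - E_14| = 36.05819 eV

Convert to Joules: E = 36.05819 eV × (1.602177 × 10⁻¹⁹ J/eV) = 5.77716e-18 J

Using E = hf:
f = E/h = 5.77716e-18 J / (6.62607 × 10⁻³⁴ J·s)
f = 8.719e+15 Hz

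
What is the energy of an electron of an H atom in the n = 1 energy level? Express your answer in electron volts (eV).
-13.61 eV

The energy levels of a hydrogen-like atom are given by:
E_n = -13.6057 eV / n²

For n = 1:
E_1 = -13.6057 eV / 1²
E_1 = -13.6057 eV / 1
E_1 = -13.61 eV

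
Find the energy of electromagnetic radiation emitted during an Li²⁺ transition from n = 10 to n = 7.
1.274 eV

The energy levels are E_n = -13.6057 Z² eV / n².

Energy at n = 10: E_10 = -13.6057 × 3² / 10² = -1.224513 eV
Energy at n = 7: E_7 = -13.6057 × 3² / 7² = -2.499006 eV

For emission (electron falling to lower state), the photon energy is:
E_photon = E_10 - E_7 = |-1.224513 - (-2.499006)|
E_photon = 1.274 eV

This energy is carried away by the emitted photon.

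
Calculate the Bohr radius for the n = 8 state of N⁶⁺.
0.4838 nm (or 4.8382 Å)

The Bohr radius formula is:
r_n = n² a₀ / Z

where a₀ = 0.0529177 nm is the Bohr radius.

For N⁶⁺ (Z = 7) at n = 8:
r_8 = 8² × 0.0529177 nm / 7
r_8 = 64 × 0.0529177 nm / 7
r_8 = 3.38673 nm / 7
r_8 = 0.4838 nm

The electron orbits at approximately 0.4838 nm from the nucleus.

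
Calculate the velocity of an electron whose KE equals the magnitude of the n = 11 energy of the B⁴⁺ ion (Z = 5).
9.9441e+05 m/s (or 0.332% of c)

The binding energy at n = 11 for B⁴⁺ is:
E_11 = -13.6057 × 5²/11² = -2.8110950 eV
|E_11| = 2.8110950 eV

Convert to Joules:
KE = 2.8110950 eV × (1.602177 × 10⁻¹⁹ J/eV) = 4.503872e-19 J

Using KE = ½mv²:
v = √(2·KE/m_e)
v = √(2 × 4.503872e-19 J / 9.10938 × 10⁻³¹ kg)
v = 9.9441e+05 m/s

This is approximately 0.332% the speed of light.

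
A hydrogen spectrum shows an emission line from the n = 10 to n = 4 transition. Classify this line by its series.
Brackett series

The spectral series in hydrogen are named based on the final (lower) energy level:
- Lyman series: n_final = 1 (ultraviolet)
- Balmer series: n_final = 2 (visible/near-UV)
- Paschen series: n_final = 3 (infrared)
- Brackett series: n_final = 4 (infrared)
- Pfund series: n_final = 5 (far infrared)

Since this transition ends at n = 4, it belongs to the Brackett series.

For reference, this 10 → 4 line has photon energy
ΔE = 13.6057 eV × (1/4² - 1/10²) = 0.714299250 eV,
corresponding to wavelength λ = hc/ΔE = 1239.84 eV·nm / 0.714299250 eV = 1735.743 nm in the infrared region.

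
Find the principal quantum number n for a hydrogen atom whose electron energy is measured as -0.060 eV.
n = 15

The exact energy levels follow E_n = -13.6057 eV / n².

The measured value (-0.060 eV) is reported to only 2 significant figures, so we must test candidate n values and see which one matches to that precision.

Candidate energies:
  n = 13:  E = -13.6057/13² = -0.08051 eV
  n = 14:  E = -13.6057/14² = -0.06942 eV
  n = 15:  E = -13.6057/15² = -0.06047 eV  ← matches
  n = 16:  E = -13.6057/16² = -0.05315 eV
  n = 17:  E = -13.6057/17² = -0.04708 eV

Checking against the measurement of -0.060 eV (2 sig figs), only n = 15 agrees:
E_15 = -0.06047 eV, which rounds to -0.060 eV ✓

Therefore n = 15.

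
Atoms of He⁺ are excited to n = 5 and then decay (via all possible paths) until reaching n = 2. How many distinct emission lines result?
6

The electron can occupy levels n = 2, 3, ..., 5 during de-excitation — that is m = 5 - 2 + 1 = 4 distinct levels.

The number of distinct spectral lines equals the number of ways to choose 2 of these m levels (each pair gives one possible emission transition):

Number of lines = m(m-1)/2 = 4×3/2 = 6

These correspond to all possible transitions between the 4 levels:
5 → 4, 5 → 3, 5 → 2, 4 → 3, 4 → 2, 3 → 2

Each transition produces a photon with a unique energy (and thus wavelength). This count does not depend on Z.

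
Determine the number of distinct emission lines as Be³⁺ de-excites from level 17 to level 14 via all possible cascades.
6

The electron can occupy levels n = 14, 15, ..., 17 during de-excitation — that is m = 17 - 14 + 1 = 4 distinct levels.

The number of distinct spectral lines equals the number of ways to choose 2 of these m levels (each pair gives one possible emission transition):

Number of lines = m(m-1)/2 = 4×3/2 = 6

These correspond to all possible transitions between the 4 levels:
17 → 16, 17 → 15, 17 → 14, 16 → 15, 16 → 14, 15 → 14

Each transition produces a photon with a unique energy (and thus wavelength). This count does not depend on Z.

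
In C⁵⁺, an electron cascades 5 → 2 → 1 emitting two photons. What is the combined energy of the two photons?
470.213 eV

The energy levels of C⁵⁺ are E_n = -13.6057 × 6² / n² eV.

First transition (5 → 2):
ΔE₁ = |E_2 - E_5|
ΔE₁ = |-122.451300000 - (-19.592208000)| = 102.859092 eV

Second transition (2 → 1):
ΔE₂ = |E_1 - E_2|
ΔE₂ = |-489.805200000 - (-122.451300000)| = 367.353900 eV

Total energy released:
E_total = ΔE₁ + ΔE₂ = 102.859092 + 367.353900 = 470.213 eV

Note: This equals the direct transition 5 → 1: 470.213 eV ✓
Energy is conserved regardless of the path taken.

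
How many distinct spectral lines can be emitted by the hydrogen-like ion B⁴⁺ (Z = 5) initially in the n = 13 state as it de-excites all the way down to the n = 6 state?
28

The electron can occupy levels n = 6, 7, ..., 13 during de-excitation — that is m = 13 - 6 + 1 = 8 distinct levels.

The number of distinct spectral lines equals the number of ways to choose 2 of these m levels (each pair gives one possible emission transition):

Number of lines = m(m-1)/2 = 8×7/2 = 28

These correspond to all possible transitions between the 8 levels:
13 → 12, 13 → 11, 13 → 10, 13 → 9, 13 → 8, 13 → 7, 13 → 6, 12 → 11...

Each transition produces a photon with a unique energy (and thus wavelength). This count does not depend on Z.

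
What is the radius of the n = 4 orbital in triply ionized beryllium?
0.2117 nm (or 2.1167 Å)

The Bohr radius formula is:
r_n = n² a₀ / Z

where a₀ = 0.0529177 nm is the Bohr radius.

For Be³⁺ (Z = 4) at n = 4:
r_4 = 4² × 0.0529177 nm / 4
r_4 = 16 × 0.0529177 nm / 4
r_4 = 0.84668 nm / 4
r_4 = 0.2117 nm

The electron orbits at approximately 0.2117 nm from the nucleus.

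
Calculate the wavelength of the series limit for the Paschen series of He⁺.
205.0347 nm

The series limit corresponds to the transition from n = ∞ to n = 3.
This is the highest energy (shortest wavelength) transition in the Paschen series.

E_∞ = 0 eV
E_3 = -13.6057 × 2² / 3² = -6.04697778 eV

Energy at series limit:
ΔE = E_∞ - E_3 = 0 - (-6.04697778) = 6.04697778 eV
λ = hc/E = 1239.84 eV·nm / 6.04697778 eV = 205.0347 nm

This energy equals the ionization energy from the n = 3 state of He⁺.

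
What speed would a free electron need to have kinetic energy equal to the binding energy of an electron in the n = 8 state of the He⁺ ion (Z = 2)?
5.46923e+05 m/s (or 0.182434% of c)

The binding energy at n = 8 for He⁺ is:
E_8 = -13.6057 × 2²/8² = -0.850356250 eV
|E_8| = 0.850356250 eV

Convert to Joules:
KE = 0.850356250 eV × (1.602177 × 10⁻¹⁹ J/eV) = 1.3624212e-19 J

Using KE = ½mv²:
v = √(2·KE/m_e)
v = √(2 × 1.3624212e-19 J / 9.10938 × 10⁻³¹ kg)
v = 5.46923e+05 m/s

This is approximately 0.182434% the speed of light.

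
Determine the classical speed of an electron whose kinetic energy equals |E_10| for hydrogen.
2.1877e+05 m/s (or 0.072974% of c)

The binding energy at n = 10 for hydrogen is:
E_10 = -13.6057/10² = -0.13605700 eV
|E_10| = 0.13605700 eV

Convert to Joules:
KE = 0.13605700 eV × (1.602177 × 10⁻¹⁹ J/eV) = 2.179874e-20 J

Using KE = ½mv²:
v = √(2·KE/m_e)
v = √(2 × 2.179874e-20 J / 9.10938 × 10⁻³¹ kg)
v = 2.1877e+05 m/s

This is approximately 0.072974% the speed of light.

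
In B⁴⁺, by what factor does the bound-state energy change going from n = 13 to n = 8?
2.640625

Using E_n = -13.6057 Z² / n² eV with Z = 5:

E_8 = -13.6057 × 5² / 8² = -340.1425 / 64 = -5.31472656 eV
E_13 = -13.6057 × 5² / 13² = -340.1425 / 169 = -2.01267751 eV

The ratio is:
E_8/E_13 = (-5.31472656) / (-2.01267751)
E_8/E_13 = (-340.1425/64) / (-340.1425/169)
E_8/E_13 = 169/64
E_8/E_13 = 2.640625
(Note: the Z² factors cancel in the ratio.)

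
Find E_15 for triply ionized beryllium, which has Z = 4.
-0.96752 eV

For hydrogen-like ions, the energy levels scale with Z²:
E_n = -13.6057 Z² / n² eV

For Be³⁺ (Z = 4) at n = 15:
E_15 = -13.6057 × 4² / 15²
E_15 = -13.6057 × 16 / 225
E_15 = -217.6912 / 225
E_15 = -0.96752 eV

The energy is 16 times more negative than hydrogen at the same n due to the stronger nuclear charge.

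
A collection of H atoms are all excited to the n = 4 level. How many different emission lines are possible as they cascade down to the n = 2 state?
3

The electron can occupy levels n = 2, 3, ..., 4 during de-excitation — that is m = 4 - 2 + 1 = 3 distinct levels.

The number of distinct spectral lines equals the number of ways to choose 2 of these m levels (each pair gives one possible emission transition):

Number of lines = m(m-1)/2 = 3×2/2 = 3

These correspond to all possible transitions between the 3 levels:
4 → 3, 4 → 2, 3 → 2

Each transition produces a photon with a unique energy (and thus wavelength). This count does not depend on Z.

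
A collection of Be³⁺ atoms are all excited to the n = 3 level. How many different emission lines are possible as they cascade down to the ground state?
3

The electron can occupy levels n = 1, 2, ..., 3 during de-excitation — that is m = 3 - 1 + 1 = 3 distinct levels.

The number of distinct spectral lines equals the number of ways to choose 2 of these m levels (each pair gives one possible emission transition):

Number of lines = m(m-1)/2 = 3×2/2 = 3

These correspond to all possible transitions between the 3 levels:
3 → 2, 3 → 1, 2 → 1

Each transition produces a photon with a unique energy (and thus wavelength). This count does not depend on Z.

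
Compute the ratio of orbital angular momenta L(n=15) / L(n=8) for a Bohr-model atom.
1.875

In the Bohr model, L_n = nℏ, so the ratio is purely the ratio of quantum numbers:

L_15/L_8 = 15ℏ / 8ℏ = 15/8 = 1.875

The angular momentum scales linearly with n.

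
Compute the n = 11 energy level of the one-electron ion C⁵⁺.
-4.05 eV

For hydrogen-like ions, the energy levels scale with Z²:
E_n = -13.6057 Z² / n² eV

For C⁵⁺ (Z = 6) at n = 11:
E_11 = -13.6057 × 6² / 11²
E_11 = -13.6057 × 36 / 121
E_11 = -489.8052 / 121
E_11 = -4.05 eV

The energy is 36 times more negative than hydrogen at the same n due to the stronger nuclear charge.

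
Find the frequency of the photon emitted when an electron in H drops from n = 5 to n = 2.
6.9087e+14 Hz

First, find the transition energy:
E_5 = -13.6057 / 5² = -0.54422800 eV
E_2 = -13.6057 / 2² = -3.40142500 eV
|ΔE| = |E_2 - E_5| = 2.85719700 eV

Convert to Joules: E = 2.85719700 eV × (1.602177 × 10⁻¹⁹ J/eV) = 4.577735e-19 J

Using E = hf:
f = E/h = 4.577735e-19 J / (6.62607 × 10⁻³⁴ J·s)
f = 6.9087e+14 Hz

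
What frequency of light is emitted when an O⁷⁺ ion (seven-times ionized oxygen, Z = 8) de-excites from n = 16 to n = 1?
2.097e+17 Hz

First, find the transition energy:
E_16 = -13.6057 × 8² / 16² = -3.4014 eV
E_1 = -13.6057 × 8² / 1² = -870.7648 eV
|ΔE| = |E_1 - E_16| = 867.3634 eV

Convert to Joules: E = 867.3634 eV × (1.602177 × 10⁻¹⁹ J/eV) = 1.38967e-16 J

Using E = hf:
f = E/h = 1.38967e-16 J / (6.62607 × 10⁻³⁴ J·s)
f = 2.097e+17 Hz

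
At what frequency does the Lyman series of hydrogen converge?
3.2898e+15 Hz

The series limit corresponds to the transition from n = ∞ to n = 1.
This is the highest energy (shortest wavelength) transition in the Lyman series.

E_∞ = 0 eV
E_1 = -13.6057 / 1² = -13.605700 eV

Energy at series limit:
ΔE = E_∞ - E_1 = 0 - (-13.605700) = 13.605700 eV
E = 13.605700 eV × (1.602177 × 10⁻¹⁹ J/eV) = 2.179874e-18 J
f = E/h = 2.179874e-18 J / (6.62607 × 10⁻³⁴ J·s) = 3.2898e+15 Hz

This energy equals the ionization energy from the n = 1 state of hydrogen.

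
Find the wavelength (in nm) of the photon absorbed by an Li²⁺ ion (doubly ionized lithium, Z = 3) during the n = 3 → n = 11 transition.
98.44918 nm

First, find the transition energy using E_n = -13.6057 Z² / n² eV:
E_3 = -13.6057 × 3² / 3² = -13.6057000 eV
E_11 = -13.6057 × 3² / 11² = -1.0119942 eV

Photon energy: |ΔE| = |E_11 - E_3| = 12.5937058 eV

Convert to wavelength using E = hc/λ with hc = 1239.84 eV·nm:
λ = hc/E = 1239.84 eV·nm / 12.5937058 eV
λ = 98.44918 nm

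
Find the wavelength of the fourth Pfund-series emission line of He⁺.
823.8000 nm

The lines of a series are numbered from the longest wavelength (smallest ΔE) outward; the fourth line is the transition from n = n_f + 4 to n_f.
The Pfund series has all transitions ending at n_f = 5.

For He⁺ (Z = 2), the fourth line (δ-line) is the jump from n = 9 to n = 5:
E_9 = -13.6057 × 2² / 9² = -0.67188642 eV
E_5 = -13.6057 × 2² / 5² = -2.17691200 eV
ΔE = E_9 - E_5 = 1.50502558 eV

λ = hc/E = 1239.84 eV·nm / 1.50502558 eV
λ = 823.8000 nm

This is the δ-line of the Pfund series in He⁺.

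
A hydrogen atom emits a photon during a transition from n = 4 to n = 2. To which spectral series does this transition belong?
Balmer series

The spectral series in hydrogen are named based on the final (lower) energy level:
- Lyman series: n_final = 1 (ultraviolet)
- Balmer series: n_final = 2 (visible/near-UV)
- Paschen series: n_final = 3 (infrared)
- Brackett series: n_final = 4 (infrared)
- Pfund series: n_final = 5 (far infrared)

Since this transition ends at n = 2, it belongs to the Balmer series.

For reference, this 4 → 2 line has photon energy
ΔE = 13.6057 eV × (1/2² - 1/4²) = 2.551068750 eV,
corresponding to wavelength λ = hc/ΔE = 1239.84 eV·nm / 2.551068750 eV = 486.00807 nm in the visible/near-UV region.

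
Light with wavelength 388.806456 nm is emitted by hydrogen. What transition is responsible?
n = 8 → n = 2

First, find the photon energy from the wavelength (hc = 1239.84 eV·nm):
E = hc/λ = 1239.84 eV·nm / 388.806456 nm = 3.1888359 eV

The energy levels of hydrogen satisfy E_n = -13.6057 / n² eV, so an emission n_i → n_f releases
ΔE = 13.6057 × (1/n_f² − 1/n_i²) eV.

Setting ΔE equal to the photon energy:
1/n_f² − 1/n_i² = 3.1888359 / 13.6057 = 0.23437500

Since 1/n_i² must be positive, we need 1/n_f² > 0.23437500, i.e. n_f ≤ 2. For each allowed n_f, solve n_i = (1/n_f² − 0.23437500)^(−1/2) and check whether it is a whole number:
  n_f = 1: 1/n_i² = 1.00000000 − 0.23437500 = 0.76562500 → n_i = 1.143  (not an integer) ✗
  n_f = 2: 1/n_i² = 0.25000000 − 0.23437500 = 0.01562500 → n_i = 8.000  → integer, n_i = 8 ✓

Only n_f = 2 gives an integer upper level, n_i = 8.

The transition is from n = 8 to n = 2 (emission).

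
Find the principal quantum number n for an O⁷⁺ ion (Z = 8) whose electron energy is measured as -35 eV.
n = 5

The exact energy levels follow E_n = -13.6057 Z² / n² eV with Z = 8.

The measured value (-35 eV) is reported to only 2 significant figures, so we must test candidate n values and see which one matches to that precision.

Candidate energies:
  n = 3:  E = -13.6057 × 8² / 3² = -96.75164 eV
  n = 4:  E = -13.6057 × 8² / 4² = -54.42280 eV
  n = 5:  E = -13.6057 × 8² / 5² = -34.83059 eV  ← matches
  n = 6:  E = -13.6057 × 8² / 6² = -24.18791 eV
  n = 7:  E = -13.6057 × 8² / 7² = -17.77071 eV

Checking against the measurement of -35 eV (2 sig figs), only n = 5 agrees:
E_5 = -34.83059 eV, which rounds to -35 eV ✓

Therefore n = 5.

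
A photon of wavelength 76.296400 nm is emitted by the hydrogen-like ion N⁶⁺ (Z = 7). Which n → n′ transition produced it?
n = 8 → n = 5

First, find the photon energy from the wavelength (hc = 1239.84 eV·nm):
E = hc/λ = 1239.84 eV·nm / 76.296400 nm = 16.250308 eV

The energy levels of N⁶⁺ satisfy E_n = -13.6057 × 7² / n² eV, so an emission n_i → n_f releases
ΔE = 13.6057 × 7² × (1/n_f² − 1/n_i²) eV.

Setting ΔE equal to the photon energy:
1/n_f² − 1/n_i² = 16.250308 / (13.6057 × 7²) = 0.024375000

Since 1/n_i² must be positive, we need 1/n_f² > 0.024375000, i.e. n_f ≤ 6. For each allowed n_f, solve n_i = (1/n_f² − 0.024375000)^(−1/2) and check whether it is a whole number:
  n_f = 1: 1/n_i² = 1.000000000 − 0.024375000 = 0.975625000 → n_i = 1.012  (not an integer) ✗
  n_f = 2: 1/n_i² = 0.250000000 − 0.024375000 = 0.225625000 → n_i = 2.105  (not an integer) ✗
  n_f = 3: 1/n_i² = 0.111111111 − 0.024375000 = 0.086736111 → n_i = 3.395  (not an integer) ✗
  n_f = 4: 1/n_i² = 0.062500000 − 0.024375000 = 0.038125000 → n_i = 5.121  (not an integer) ✗
  n_f = 5: 1/n_i² = 0.040000000 − 0.024375000 = 0.015625000 → n_i = 8.000  → integer, n_i = 8 ✓
  n_f = 6: 1/n_i² = 0.027777778 − 0.024375000 = 0.003402778 → n_i = 17.143  (not an integer) ✗

Only n_f = 5 gives an integer upper level, n_i = 8.

The transition is from n = 8 to n = 5 (emission).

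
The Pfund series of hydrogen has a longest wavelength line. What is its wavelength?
7455.80562 nm

The longest wavelength corresponds to the smallest energy transition in the series.
The Pfund series has all transitions ending at n_f = 5.

For H, the first line (α-line) is the jump from n = 6 to n = 5:
E_6 = -13.6057 / 6² = -0.37793611111 eV
E_5 = -13.6057 / 5² = -0.54422800000 eV
ΔE = E_6 - E_5 = 0.16629188889 eV

λ = hc/E = 1239.84 eV·nm / 0.16629188889 eV
λ = 7455.80562 nm

This is the α-line of the Pfund series in H.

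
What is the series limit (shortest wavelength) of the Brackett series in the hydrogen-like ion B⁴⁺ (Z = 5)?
58.32097 nm

The series limit corresponds to the transition from n = ∞ to n = 4.
This is the highest energy (shortest wavelength) transition in the Brackett series.

E_∞ = 0 eV
E_4 = -13.6057 × 5² / 4² = -21.2589063 eV

Energy at series limit:
ΔE = E_∞ - E_4 = 0 - (-21.2589063) = 21.2589063 eV
λ = hc/E = 1239.84 eV·nm / 21.2589063 eV = 58.32097 nm

This energy equals the ionization energy from the n = 4 state of B⁴⁺.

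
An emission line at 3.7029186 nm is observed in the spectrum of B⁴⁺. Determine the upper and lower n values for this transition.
n = 8 → n = 1

First, find the photon energy from the wavelength (hc = 1239.84 eV·nm):
E = hc/λ = 1239.84 eV·nm / 3.7029186 nm = 334.82778 eV

The energy levels of B⁴⁺ satisfy E_n = -13.6057 × 5² / n² eV, so an emission n_i → n_f releases
ΔE = 13.6057 × 5² × (1/n_f² − 1/n_i²) eV.

Setting ΔE equal to the photon energy:
1/n_f² − 1/n_i² = 334.82778 / (13.6057 × 5²) = 0.98437502

Since 1/n_i² must be positive, we need 1/n_f² > 0.98437502, i.e. n_f ≤ 1. For each allowed n_f, solve n_i = (1/n_f² − 0.98437502)^(−1/2) and check whether it is a whole number:
  n_f = 1: 1/n_i² = 1.00000000 − 0.98437502 = 0.01562498 → n_i = 8.000  → integer, n_i = 8 ✓

Only n_f = 1 gives an integer upper level, n_i = 8.

The transition is from n = 8 to n = 1 (emission).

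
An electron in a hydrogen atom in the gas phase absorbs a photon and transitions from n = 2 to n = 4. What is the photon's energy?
2.55 eV

The energy levels of a hydrogen-like atom are E_n = -13.6057 eV / n².

Energy at n = 2: E_2 = -13.6057 / 2² = -3.40143 eV
Energy at n = 4: E_4 = -13.6057 / 4² = -0.85036 eV

The excitation energy is the difference:
ΔE = E_4 - E_2
ΔE = -0.85036 - (-3.40143)
ΔE = 2.55 eV

Since this is positive, energy must be absorbed (photon absorption).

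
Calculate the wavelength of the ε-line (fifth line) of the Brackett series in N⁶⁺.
37.08005 nm

The lines of a series are numbered from the longest wavelength (smallest ΔE) outward; the fifth line is the transition from n = n_f + 5 to n_f.
The Brackett series has all transitions ending at n_f = 4.

For N⁶⁺ (Z = 7), the fifth line (ε-line) is the jump from n = 9 to n = 4:
E_9 = -13.6057 × 7² / 9² = -8.2306086 eV
E_4 = -13.6057 × 7² / 4² = -41.6674563 eV
ΔE = E_9 - E_4 = 33.4368477 eV

λ = hc/E = 1239.84 eV·nm / 33.4368477 eV
λ = 37.08005 nm

This is the ε-line of the Brackett series in N⁶⁺.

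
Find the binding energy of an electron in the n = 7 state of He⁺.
1.11067 eV

The ionization energy is the energy needed to remove the electron completely (n → ∞).

For a hydrogen-like ion with Z = 2, E_n = -13.6057 Z² / n² eV.

At n = 7: E_7 = -13.6057 × 2² / 7² = -1.11066939 eV
At n = ∞: E_∞ = 0 eV

Ionization energy = E_∞ - E_7 = 0 - (-1.11066939) = 1.11066939 eV
Ionization energy ≈ 1.11067 eV

This is also called the binding energy of the electron in state n = 7.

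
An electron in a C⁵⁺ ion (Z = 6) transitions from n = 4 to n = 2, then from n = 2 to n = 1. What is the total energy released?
459.19 eV

The energy levels of C⁵⁺ are E_n = -13.6057 × 6² / n² eV.

First transition (4 → 2):
ΔE₁ = |E_2 - E_4|
ΔE₁ = |-122.45130000 - (-30.61282500)| = 91.83848 eV

Second transition (2 → 1):
ΔE₂ = |E_1 - E_2|
ΔE₂ = |-489.80520000 - (-122.45130000)| = 367.35390 eV

Total energy released:
E_total = ΔE₁ + ΔE₂ = 91.83848 + 367.35390 = 459.19 eV

Note: This equals the direct transition 4 → 1: 459.19 eV ✓
Energy is conserved regardless of the path taken.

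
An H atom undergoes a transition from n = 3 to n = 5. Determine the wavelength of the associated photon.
1281.467 nm

First, find the transition energy using E_n = -13.6057 / n² eV:
E_3 = -13.6057 / 3² = -1.511744444 eV
E_5 = -13.6057 / 5² = -0.544228000 eV

Photon energy: |ΔE| = |E_5 - E_3| = 0.967516444 eV

Convert to wavelength using E = hc/λ with hc = 1239.84 eV·nm:
λ = hc/E = 1239.84 eV·nm / 0.967516444 eV
λ = 1281.467 nm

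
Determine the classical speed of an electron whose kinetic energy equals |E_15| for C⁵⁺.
8.75077e+05 m/s (or 0.2919% of c)

The binding energy at n = 15 for C⁵⁺ is:
E_15 = -13.6057 × 6²/15² = -2.17691200 eV
|E_15| = 2.17691200 eV

Convert to Joules:
KE = 2.17691200 eV × (1.602177 × 10⁻¹⁹ J/eV) = 3.4877983e-19 J

Using KE = ½mv²:
v = √(2·KE/m_e)
v = √(2 × 3.4877983e-19 J / 9.10938 × 10⁻³¹ kg)
v = 8.75077e+05 m/s

This is approximately 0.2919% the speed of light.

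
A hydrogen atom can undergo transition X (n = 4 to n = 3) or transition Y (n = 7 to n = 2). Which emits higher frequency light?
7 → 2

Calculate the energy for each transition:

Transition 4 → 3:
ΔE₁ = |E_3 - E_4| = |-13.6057/3² - (-13.6057/4²)|
ΔE₁ = |-1.5117444444 - (-0.8503562500)| = 0.6613882 eV

Transition 7 → 2:
ΔE₂ = |E_2 - E_7| = |-13.6057/2² - (-13.6057/7²)|
ΔE₂ = |-3.4014250000 - (-0.2776673469)| = 3.1237577 eV

Since 3.1237577 eV > 0.6613882 eV, the transition 7 → 2 emits the more energetic photon.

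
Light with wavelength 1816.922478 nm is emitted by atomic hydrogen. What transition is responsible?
n = 9 → n = 4

First, find the photon energy from the wavelength (hc = 1239.84 eV·nm):
E = hc/λ = 1239.84 eV·nm / 1816.922478 nm = 0.68238464 eV

The energy levels of hydrogen satisfy E_n = -13.6057 / n² eV, so an emission n_i → n_f releases
ΔE = 13.6057 × (1/n_f² − 1/n_i²) eV.

Setting ΔE equal to the photon energy:
1/n_f² − 1/n_i² = 0.68238464 / 13.6057 = 0.050154321

Since 1/n_i² must be positive, we need 1/n_f² > 0.050154321, i.e. n_f ≤ 4. For each allowed n_f, solve n_i = (1/n_f² − 0.050154321)^(−1/2) and check whether it is a whole number:
  n_f = 1: 1/n_i² = 1.000000000 − 0.050154321 = 0.949845679 → n_i = 1.026  (not an integer) ✗
  n_f = 2: 1/n_i² = 0.250000000 − 0.050154321 = 0.199845679 → n_i = 2.237  (not an integer) ✗
  n_f = 3: 1/n_i² = 0.111111111 − 0.050154321 = 0.060956790 → n_i = 4.050  (not an integer) ✗
  n_f = 4: 1/n_i² = 0.062500000 − 0.050154321 = 0.012345679 → n_i = 9.000  → integer, n_i = 9 ✓

Only n_f = 4 gives an integer upper level, n_i = 9.

The transition is from n = 9 to n = 4 (emission).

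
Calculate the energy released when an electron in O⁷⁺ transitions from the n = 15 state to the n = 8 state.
9.7356 eV

The energy levels are E_n = -13.6057 Z² eV / n².

Energy at n = 15: E_15 = -13.6057 × 8² / 15² = -3.8700658 eV
Energy at n = 8: E_8 = -13.6057 × 8² / 8² = -13.6057000 eV

For emission (electron falling to lower state), the photon energy is:
E_photon = E_15 - E_8 = |-3.8700658 - (-13.6057000)|
E_photon = 9.7356 eV

This energy is carried away by the emitted photon.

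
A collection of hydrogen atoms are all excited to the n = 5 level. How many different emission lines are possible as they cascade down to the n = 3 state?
3

The electron can occupy levels n = 3, 4, ..., 5 during de-excitation — that is m = 5 - 3 + 1 = 3 distinct levels.

The number of distinct spectral lines equals the number of ways to choose 2 of these m levels (each pair gives one possible emission transition):

Number of lines = m(m-1)/2 = 3×2/2 = 3

These correspond to all possible transitions between the 3 levels:
5 → 4, 5 → 3, 4 → 3

Each transition produces a photon with a unique energy (and thus wavelength). This count does not depend on Z.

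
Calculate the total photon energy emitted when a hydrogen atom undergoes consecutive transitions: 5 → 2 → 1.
13.061472 eV

The energy levels of hydrogen are E_n = -13.6057 / n² eV.

First transition (5 → 2):
ΔE₁ = |E_2 - E_5|
ΔE₁ = |-3.401425000000 - (-0.544228000000)| = 2.857197000 eV

Second transition (2 → 1):
ΔE₂ = |E_1 - E_2|
ΔE₂ = |-13.605700000000 - (-3.401425000000)| = 10.204275000 eV

Total energy released:
E_total = ΔE₁ + ΔE₂ = 2.857197000 + 10.204275000 = 13.061472 eV

Note: This equals the direct transition 5 → 1: 13.061472 eV ✓
Energy is conserved regardless of the path taken.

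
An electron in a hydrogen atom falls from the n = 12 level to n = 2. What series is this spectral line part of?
Balmer series

The spectral series in hydrogen are named based on the final (lower) energy level:
- Lyman series: n_final = 1 (ultraviolet)
- Balmer series: n_final = 2 (visible/near-UV)
- Paschen series: n_final = 3 (infrared)
- Brackett series: n_final = 4 (infrared)
- Pfund series: n_final = 5 (far infrared)

Since this transition ends at n = 2, it belongs to the Balmer series.

For reference, this 12 → 2 line has photon energy
ΔE = 13.6057 eV × (1/2² - 1/12²) = 3.3069409722 eV,
corresponding to wavelength λ = hc/ΔE = 1239.84 eV·nm / 3.3069409722 eV = 374.920511 nm in the visible/near-UV region.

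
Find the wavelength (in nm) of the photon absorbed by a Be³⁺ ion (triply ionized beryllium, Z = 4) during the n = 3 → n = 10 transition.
56.3282 nm

First, find the transition energy using E_n = -13.6057 Z² / n² eV:
E_3 = -13.6057 × 4² / 3² = -24.187911 eV
E_10 = -13.6057 × 4² / 10² = -2.176912 eV

Photon energy: |ΔE| = |E_10 - E_3| = 22.010999 eV

Convert to wavelength using E = hc/λ with hc = 1239.84 eV·nm:
λ = hc/E = 1239.84 eV·nm / 22.010999 eV
λ = 56.3282 nm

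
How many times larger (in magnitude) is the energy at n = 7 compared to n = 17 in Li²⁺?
5.89796

Using E_n = -13.6057 Z² / n² eV with Z = 3:

E_7 = -13.6057 × 3² / 7² = -122.4513 / 49 = -2.49900612245 eV
E_17 = -13.6057 × 3² / 17² = -122.4513 / 289 = -0.42370692042 eV

The ratio is:
E_7/E_17 = (-2.49900612245) / (-0.42370692042)
E_7/E_17 = (-122.4513/49) / (-122.4513/289)
E_7/E_17 = 289/49
E_7/E_17 = 5.89796
(Note: the Z² factors cancel in the ratio.)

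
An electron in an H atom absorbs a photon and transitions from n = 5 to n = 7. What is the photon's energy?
0.26656 eV

The energy levels of a hydrogen-like atom are E_n = -13.6057 eV / n².

Energy at n = 5: E_5 = -13.6057 / 5² = -0.54422800 eV
Energy at n = 7: E_7 = -13.6057 / 7² = -0.27766735 eV

The excitation energy is the difference:
ΔE = E_7 - E_5
ΔE = -0.27766735 - (-0.54422800)
ΔE = 0.26656 eV

Since this is positive, energy must be absorbed (photon absorption).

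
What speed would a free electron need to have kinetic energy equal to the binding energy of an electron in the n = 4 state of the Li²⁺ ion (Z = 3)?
1.64077e+06 m/s (or 0.5473% of c)

The binding energy at n = 4 for Li²⁺ is:
E_4 = -13.6057 × 3²/4² = -7.65320625 eV
|E_4| = 7.65320625 eV

Convert to Joules:
KE = 7.65320625 eV × (1.602177 × 10⁻¹⁹ J/eV) = 1.2261791e-18 J

Using KE = ½mv²:
v = √(2·KE/m_e)
v = √(2 × 1.2261791e-18 J / 9.10938 × 10⁻³¹ kg)
v = 1.64077e+06 m/s

This is approximately 0.5473% the speed of light.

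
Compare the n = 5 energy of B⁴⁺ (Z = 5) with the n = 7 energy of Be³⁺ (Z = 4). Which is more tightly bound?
B⁴⁺ at n = 5 (E = -13.605700 eV)

Using E_n = -13.6057 Z² / n² eV:

B⁴⁺ (Z = 5) at n = 5:
E = -13.6057 × 5² / 5² = -13.6057 × 25 / 25 = -13.605700000 eV

Be³⁺ (Z = 4) at n = 7:
E = -13.6057 × 4² / 7² = -13.6057 × 16 / 49 = -4.442677551 eV

Since -13.605700000 eV < -4.442677551 eV,
B⁴⁺ at n = 5 is more tightly bound (requires more energy to ionize).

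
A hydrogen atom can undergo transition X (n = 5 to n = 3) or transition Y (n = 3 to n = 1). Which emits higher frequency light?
3 → 1

Calculate the energy for each transition:

Transition 5 → 3:
ΔE₁ = |E_3 - E_5| = |-13.6057/3² - (-13.6057/5²)|
ΔE₁ = |-1.51174444 - (-0.54422800)| = 0.96752 eV

Transition 3 → 1:
ΔE₂ = |E_1 - E_3| = |-13.6057/1² - (-13.6057/3²)|
ΔE₂ = |-13.60570000 - (-1.51174444)| = 12.09396 eV

Since 12.09396 eV > 0.96752 eV, the transition 3 → 1 emits the more energetic photon.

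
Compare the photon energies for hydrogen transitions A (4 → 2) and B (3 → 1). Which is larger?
3 → 1

Calculate the energy for each transition:

Transition 4 → 2:
ΔE₁ = |E_2 - E_4| = |-13.6057/2² - (-13.6057/4²)|
ΔE₁ = |-3.40142500 - (-0.85035625)| = 2.55107 eV

Transition 3 → 1:
ΔE₂ = |E_1 - E_3| = |-13.6057/1² - (-13.6057/3²)|
ΔE₂ = |-13.60570000 - (-1.51174444)| = 12.09396 eV

Since 12.09396 eV > 2.55107 eV, the transition 3 → 1 emits the more energetic photon.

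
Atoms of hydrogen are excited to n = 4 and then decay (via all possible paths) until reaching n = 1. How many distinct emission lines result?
6

The electron can occupy levels n = 1, 2, ..., 4 during de-excitation — that is m = 4 - 1 + 1 = 4 distinct levels.

The number of distinct spectral lines equals the number of ways to choose 2 of these m levels (each pair gives one possible emission transition):

Number of lines = m(m-1)/2 = 4×3/2 = 6

These correspond to all possible transitions between the 4 levels:
4 → 3, 4 → 2, 4 → 1, 3 → 2, 3 → 1, 2 → 1

Each transition produces a photon with a unique energy (and thus wavelength). This count does not depend on Z.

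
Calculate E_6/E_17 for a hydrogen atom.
8.028

Using E_n = -13.6057 Z² / n² eV with Z = 1:

E_6 = -13.6057 / 6² = -13.6057 / 36 = -0.377936111 eV
E_17 = -13.6057 / 17² = -13.6057 / 289 = -0.047078547 eV

The ratio is:
E_6/E_17 = (-0.377936111) / (-0.047078547)
E_6/E_17 = (-13.6057/36) / (-13.6057/289)
E_6/E_17 = 289/36
E_6/E_17 = 8.028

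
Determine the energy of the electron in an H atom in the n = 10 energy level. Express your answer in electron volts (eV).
-0.1361 eV

The energy levels of a hydrogen-like atom are given by:
E_n = -13.6057 eV / n²

For n = 10:
E_10 = -13.6057 eV / 10²
E_10 = -13.6057 eV / 100
E_10 = -0.1361 eV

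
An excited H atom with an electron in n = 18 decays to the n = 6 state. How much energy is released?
0.34 eV

The energy levels are E_n = -13.6057 eV / n².

Energy at n = 18: E_18 = -13.6057 / 18² = -0.04199 eV
Energy at n = 6: E_6 = -13.6057 / 6² = -0.37794 eV

For emission (electron falling to lower state), the photon energy is:
E_photon = E_18 - E_6 = |-0.04199 - (-0.37794)|
E_photon = 0.34 eV

This energy is carried away by the emitted photon.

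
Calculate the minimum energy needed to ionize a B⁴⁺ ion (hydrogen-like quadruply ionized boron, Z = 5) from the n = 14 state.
1.735 eV

The ionization energy is the energy needed to remove the electron completely (n → ∞).

For a hydrogen-like ion with Z = 5, E_n = -13.6057 Z² / n² eV.

At n = 14: E_14 = -13.6057 × 5² / 14² = -1.735421 eV
At n = ∞: E_∞ = 0 eV

Ionization energy = E_∞ - E_14 = 0 - (-1.735421) = 1.735421 eV
Ionization energy ≈ 1.735 eV

This is also called the binding energy of the electron in state n = 14.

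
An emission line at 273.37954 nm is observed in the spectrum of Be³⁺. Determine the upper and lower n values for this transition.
n = 12 → n = 6

First, find the photon energy from the wavelength (hc = 1239.84 eV·nm):
E = hc/λ = 1239.84 eV·nm / 273.37954 nm = 4.5352333 eV

The energy levels of Be³⁺ satisfy E_n = -13.6057 × 4² / n² eV, so an emission n_i → n_f releases
ΔE = 13.6057 × 4² × (1/n_f² − 1/n_i²) eV.

Setting ΔE equal to the photon energy:
1/n_f² − 1/n_i² = 4.5352333 / (13.6057 × 4²) = 0.020833333

Since 1/n_i² must be positive, we need 1/n_f² > 0.020833333, i.e. n_f ≤ 6. For each allowed n_f, solve n_i = (1/n_f² − 0.020833333)^(−1/2) and check whether it is a whole number:
  n_f = 1: 1/n_i² = 1.000000000 − 0.020833333 = 0.979166667 → n_i = 1.011  (not an integer) ✗
  n_f = 2: 1/n_i² = 0.250000000 − 0.020833333 = 0.229166667 → n_i = 2.089  (not an integer) ✗
  n_f = 3: 1/n_i² = 0.111111111 − 0.020833333 = 0.090277778 → n_i = 3.328  (not an integer) ✗
  n_f = 4: 1/n_i² = 0.062500000 − 0.020833333 = 0.041666667 → n_i = 4.899  (not an integer) ✗
  n_f = 5: 1/n_i² = 0.040000000 − 0.020833333 = 0.019166667 → n_i = 7.223  (not an integer) ✗
  n_f = 6: 1/n_i² = 0.027777778 − 0.020833333 = 0.006944445 → n_i = 12.000  → integer, n_i = 12 ✓

Only n_f = 6 gives an integer upper level, n_i = 12.

The transition is from n = 12 to n = 6 (emission).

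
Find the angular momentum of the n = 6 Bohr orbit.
6.33e-34 J·s (or 6ℏ)

In the Bohr model, angular momentum is quantized:
L = nℏ

where ℏ = h/(2π) = 1.0546e-34 J·s

For n = 6:
L = 6 × 1.0546e-34 J·s
L = 6.33e-34 J·s

This can also be written as L = 6ℏ.
The angular momentum is an integer multiple of the reduced Planck constant.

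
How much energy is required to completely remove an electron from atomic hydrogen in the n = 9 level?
0.16797 eV

The ionization energy is the energy needed to remove the electron completely (n → ∞).

For hydrogen, E_n = -13.6057 eV / n².

At n = 9: E_9 = -13.6057 / 9² = -0.16797160 eV
At n = ∞: E_∞ = 0 eV

Ionization energy = E_∞ - E_9 = 0 - (-0.16797160) = 0.16797160 eV
Ionization energy ≈ 0.16797 eV

This is also called the binding energy of the electron in state n = 9.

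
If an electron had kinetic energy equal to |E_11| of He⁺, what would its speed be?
3.97762e+05 m/s (or 0.1327% of c)

The binding energy at n = 11 for He⁺ is:
E_11 = -13.6057 × 2²/11² = -0.449775207 eV
|E_11| = 0.449775207 eV

Convert to Joules:
KE = 0.449775207 eV × (1.602177 × 10⁻¹⁹ J/eV) = 7.2061949e-20 J

Using KE = ½mv²:
v = √(2·KE/m_e)
v = √(2 × 7.2061949e-20 J / 9.10938 × 10⁻³¹ kg)
v = 3.97762e+05 m/s

This is approximately 0.1327% the speed of light.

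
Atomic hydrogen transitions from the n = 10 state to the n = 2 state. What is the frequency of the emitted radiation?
7.896e+14 Hz

First, find the transition energy:
E_10 = -13.6057 / 10² = -0.136057 eV
E_2 = -13.6057 / 2² = -3.401425 eV
|ΔE| = |E_2 - E_10| = 3.265368 eV

Convert to Joules: E = 3.265368 eV × (1.602177 × 10⁻¹⁹ J/eV) = 5.23170e-19 J

Using E = hf:
f = E/h = 5.23170e-19 J / (6.62607 × 10⁻³⁴ J·s)
f = 7.896e+14 Hz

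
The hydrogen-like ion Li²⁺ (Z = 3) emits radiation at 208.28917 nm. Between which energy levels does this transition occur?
n = 4 → n = 3

First, find the photon energy from the wavelength (hc = 1239.84 eV·nm):
E = hc/λ = 1239.84 eV·nm / 208.28917 nm = 5.9524938 eV

The energy levels of Li²⁺ satisfy E_n = -13.6057 × 3² / n² eV, so an emission n_i → n_f releases
ΔE = 13.6057 × 3² × (1/n_f² − 1/n_i²) eV.

Setting ΔE equal to the photon energy:
1/n_f² − 1/n_i² = 5.9524938 / (13.6057 × 3²) = 0.048611112

Since 1/n_i² must be positive, we need 1/n_f² > 0.048611112, i.e. n_f ≤ 4. For each allowed n_f, solve n_i = (1/n_f² − 0.048611112)^(−1/2) and check whether it is a whole number:
  n_f = 1: 1/n_i² = 1.000000000 − 0.048611112 = 0.951388888 → n_i = 1.025  (not an integer) ✗
  n_f = 2: 1/n_i² = 0.250000000 − 0.048611112 = 0.201388888 → n_i = 2.228  (not an integer) ✗
  n_f = 3: 1/n_i² = 0.111111111 − 0.048611112 = 0.062499999 → n_i = 4.000  → integer, n_i = 4 ✓
  n_f = 4: 1/n_i² = 0.062500000 − 0.048611112 = 0.013888888 → n_i = 8.485  (not an integer) ✗

Only n_f = 3 gives an integer upper level, n_i = 4.

The transition is from n = 4 to n = 3 (emission).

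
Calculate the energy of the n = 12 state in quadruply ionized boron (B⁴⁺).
-2.36 eV

For hydrogen-like ions, the energy levels scale with Z²:
E_n = -13.6057 Z² / n² eV

For B⁴⁺ (Z = 5) at n = 12:
E_12 = -13.6057 × 5² / 12²
E_12 = -13.6057 × 25 / 144
E_12 = -340.1425 / 144
E_12 = -2.36 eV

The energy is 25 times more negative than hydrogen at the same n due to the stronger nuclear charge.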